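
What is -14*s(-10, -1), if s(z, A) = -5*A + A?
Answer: -56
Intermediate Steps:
s(z, A) = -4*A
-14*s(-10, -1) = -(-56)*(-1) = -14*4 = -56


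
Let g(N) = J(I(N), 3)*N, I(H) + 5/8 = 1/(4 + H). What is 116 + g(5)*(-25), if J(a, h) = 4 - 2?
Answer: -134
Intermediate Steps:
I(H) = -5/8 + 1/(4 + H)
J(a, h) = 2
g(N) = 2*N
116 + g(5)*(-25) = 116 + (2*5)*(-25) = 116 + 10*(-25) = 116 - 250 = -134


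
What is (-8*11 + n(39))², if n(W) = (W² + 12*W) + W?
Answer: 3763600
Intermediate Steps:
n(W) = W² + 13*W
(-8*11 + n(39))² = (-8*11 + 39*(13 + 39))² = (-88 + 39*52)² = (-88 + 2028)² = 1940² = 3763600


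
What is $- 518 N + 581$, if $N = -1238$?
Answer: $641865$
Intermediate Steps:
$- 518 N + 581 = \left(-518\right) \left(-1238\right) + 581 = 641284 + 581 = 641865$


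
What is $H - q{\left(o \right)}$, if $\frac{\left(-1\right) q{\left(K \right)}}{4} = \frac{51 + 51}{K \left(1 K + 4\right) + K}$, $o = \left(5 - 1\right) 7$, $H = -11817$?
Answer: $- \frac{909875}{77} \approx -11817.0$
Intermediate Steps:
$o = 28$ ($o = 4 \cdot 7 = 28$)
$q{\left(K \right)} = - \frac{408}{K + K \left(4 + K\right)}$ ($q{\left(K \right)} = - 4 \frac{51 + 51}{K \left(1 K + 4\right) + K} = - 4 \frac{102}{K \left(K + 4\right) + K} = - 4 \frac{102}{K \left(4 + K\right) + K} = - 4 \frac{102}{K + K \left(4 + K\right)} = - \frac{408}{K + K \left(4 + K\right)}$)
$H - q{\left(o \right)} = -11817 - - \frac{408}{28 \left(5 + 28\right)} = -11817 - \left(-408\right) \frac{1}{28} \cdot \frac{1}{33} = -11817 - - \frac{34}{77} = -11817 + \frac{34}{77} = - \frac{909875}{77}$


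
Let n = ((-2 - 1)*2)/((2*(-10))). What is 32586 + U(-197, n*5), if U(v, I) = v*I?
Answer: 64581/2 ≈ 32291.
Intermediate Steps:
n = 3/10 (n = -3*2/(-20) = -6*(-1/20) = 3/10 ≈ 0.30000)
U(v, I) = I*v
32586 + U(-197, n*5) = 32586 + ((3/10)*5)*(-197) = 32586 + (3/2)*(-197) = 32586 - 591/2 = 64581/2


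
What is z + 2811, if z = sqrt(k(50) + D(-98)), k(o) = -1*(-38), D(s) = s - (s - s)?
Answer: 2811 + 2*I*sqrt(15) ≈ 2811.0 + 7.746*I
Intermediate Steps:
D(s) = s (D(s) = s - 1*0 = s + 0 = s)
k(o) = 38
z = 2*I*sqrt(15) (z = sqrt(38 - 98) = sqrt(-60) = 2*I*sqrt(15) ≈ 7.746*I)
z + 2811 = 2*I*sqrt(15) + 2811 = 2811 + 2*I*sqrt(15)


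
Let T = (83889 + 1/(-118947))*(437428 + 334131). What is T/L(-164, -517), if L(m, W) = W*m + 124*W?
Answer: 11288682989459/3606780 ≈ 3.1299e+6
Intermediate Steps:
L(m, W) = 124*W + W*m
T = 248351025768098/3837 (T = (83889 - 1/118947)*771559 = (9978344882/118947)*771559 = 248351025768098/3837 ≈ 6.4725e+10)
T/L(-164, -517) = 248351025768098/(3837*((-517*(124 - 164)))) = 248351025768098/(3837*((-517*(-40)))) = (248351025768098/3837)/20680 = (248351025768098/3837)*(1/20680) = 11288682989459/3606780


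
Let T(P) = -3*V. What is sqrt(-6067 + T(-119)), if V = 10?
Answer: I*sqrt(6097) ≈ 78.083*I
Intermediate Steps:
T(P) = -30 (T(P) = -3*10 = -30)
sqrt(-6067 + T(-119)) = sqrt(-6067 - 30) = sqrt(-6097) = I*sqrt(6097)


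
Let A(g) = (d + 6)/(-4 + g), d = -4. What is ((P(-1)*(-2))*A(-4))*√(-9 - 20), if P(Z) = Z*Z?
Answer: I*√29/2 ≈ 2.6926*I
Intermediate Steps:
P(Z) = Z²
A(g) = 2/(-4 + g) (A(g) = (-4 + 6)/(-4 + g) = 2/(-4 + g))
((P(-1)*(-2))*A(-4))*√(-9 - 20) = (((-1)²*(-2))*(2/(-4 - 4)))*√(-9 - 20) = ((1*(-2))*(2/(-8)))*√(-29) = (-4*(-1)/8)*(I*√29) = (-2*(-¼))*(I*√29) = (I*√29)/2 = I*√29/2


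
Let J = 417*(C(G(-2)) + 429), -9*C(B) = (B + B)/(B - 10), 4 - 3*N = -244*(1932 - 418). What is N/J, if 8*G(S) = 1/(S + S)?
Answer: 118583820/172273681 ≈ 0.68835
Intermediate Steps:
N = 123140 (N = 4/3 - (-244)*(1932 - 418)/3 = 4/3 - (-244)*1514/3 = 4/3 - 1/3*(-369416) = 4/3 + 369416/3 = 123140)
G(S) = 1/(16*S) (G(S) = 1/(8*(S + S)) = 1/(8*((2*S))) = (1/(2*S))/8 = 1/(16*S))
C(B) = -2*B/(9*(-10 + B)) (C(B) = -(B + B)/(9*(B - 10)) = -2*B/(9*(-10 + B)))
J = 172273681/963 (J = 417*(-2*(1/16)/(-2)/(-90 + 9*((1/16)/(-2))) + 429) = 417*(-2*(1/16)*(-1/2)/(-90 + 9*((1/16)*(-1/2))) + 429) = 417*(-2*(-1/32)/(-90 + 9*(-1/32)) + 429) = 417*(-2*(-1/32)/(-90 - 9/32) + 429) = 417*(-2*(-1/32)/(-2889/32) + 429) = 417*(-2*(-1/32)*(-32/2889) + 429) = 417*(-2/2889 + 429) = 417*(1239379/2889) = 172273681/963 ≈ 1.7889e+5)
N/J = 123140/(172273681/963) = 123140*(963/172273681) = 118583820/172273681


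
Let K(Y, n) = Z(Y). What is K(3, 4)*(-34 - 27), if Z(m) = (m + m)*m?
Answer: -1098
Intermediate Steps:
Z(m) = 2*m² (Z(m) = (2*m)*m = 2*m²)
K(Y, n) = 2*Y²
K(3, 4)*(-34 - 27) = (2*3²)*(-34 - 27) = (2*9)*(-61) = 18*(-61) = -1098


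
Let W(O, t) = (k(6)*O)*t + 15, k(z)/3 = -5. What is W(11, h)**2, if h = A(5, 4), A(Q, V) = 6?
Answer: 950625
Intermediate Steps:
k(z) = -15 (k(z) = 3*(-5) = -15)
h = 6
W(O, t) = 15 - 15*O*t (W(O, t) = (-15*O)*t + 15 = -15*O*t + 15 = 15 - 15*O*t)
W(11, h)**2 = (15 - 15*11*6)**2 = (15 - 990)**2 = (-975)**2 = 950625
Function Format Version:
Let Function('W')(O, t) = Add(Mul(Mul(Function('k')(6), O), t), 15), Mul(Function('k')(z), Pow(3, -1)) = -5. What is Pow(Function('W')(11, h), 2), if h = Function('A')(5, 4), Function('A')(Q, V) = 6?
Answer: 950625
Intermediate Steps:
Function('k')(z) = -15 (Function('k')(z) = Mul(3, -5) = -15)
h = 6
Function('W')(O, t) = Add(15, Mul(-15, O, t)) (Function('W')(O, t) = Add(Mul(Mul(-15, O), t), 15) = Add(Mul(-15, O, t), 15) = Add(15, Mul(-15, O, t)))
Pow(Function('W')(11, h), 2) = Pow(Add(15, Mul(-15, 11, 6)), 2) = Pow(Add(15, -990), 2) = Pow(-975, 2) = 950625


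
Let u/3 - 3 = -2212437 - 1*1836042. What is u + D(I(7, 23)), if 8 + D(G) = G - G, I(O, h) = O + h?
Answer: -12145436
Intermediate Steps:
u = -12145428 (u = 9 + 3*(-2212437 - 1*1836042) = 9 + 3*(-2212437 - 1836042) = 9 + 3*(-4048479) = 9 - 12145437 = -12145428)
D(G) = -8 (D(G) = -8 + (G - G) = -8 + 0 = -8)
u + D(I(7, 23)) = -12145428 - 8 = -12145436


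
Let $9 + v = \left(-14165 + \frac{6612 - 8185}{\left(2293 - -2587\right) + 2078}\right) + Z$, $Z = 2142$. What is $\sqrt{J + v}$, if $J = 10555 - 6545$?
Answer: $\frac{i \sqrt{7926248158}}{994} \approx 89.567 i$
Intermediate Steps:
$J = 4010$
$v = - \frac{83720229}{6958}$ ($v = -9 + \left(\left(-14165 + \frac{6612 - 8185}{\left(2293 - -2587\right) + 2078}\right) + 2142\right) = -9 - \left(12023 + \frac{1573}{\left(2293 + 2587\right) + 2078}\right) = -9 - \left(12023 + \frac{1573}{4880 + 2078}\right) = -9 + \left(\left(-14165 - \frac{1573}{6958}\right) + 2142\right) = -9 + \left(- \frac{98561643}{6958} + 2142\right) = -9 - \frac{83657607}{6958} = - \frac{83720229}{6958} \approx -12032.0$)
$\sqrt{J + v} = \sqrt{4010 - \frac{83720229}{6958}} = \sqrt{- \frac{55818649}{6958}} = \frac{i \sqrt{7926248158}}{994}$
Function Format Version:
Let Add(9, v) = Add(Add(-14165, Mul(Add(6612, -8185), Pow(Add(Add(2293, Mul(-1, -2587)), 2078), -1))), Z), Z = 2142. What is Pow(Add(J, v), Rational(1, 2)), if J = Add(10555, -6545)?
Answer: Mul(Rational(1, 994), I, Pow(7926248158, Rational(1, 2))) ≈ Mul(89.567, I)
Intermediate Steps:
J = 4010
v = Rational(-83720229, 6958) (v = Add(-9, Add(Add(-14165, Mul(Add(6612, -8185), Pow(Add(Add(2293, Mul(-1, -2587)), 2078), -1))), 2142)) = Add(-9, Add(Add(-14165, Mul(-1573, Pow(Add(Add(2293, 2587), 2078), -1))), 2142)) = Add(-9, Add(Add(-14165, Mul(-1573, Pow(Add(4880, 2078), -1))), 2142)) = Add(-9, Add(Add(-14165, Mul(-1573, Pow(6958, -1))), 2142)) = Add(-9, Add(Add(-14165, Mul(-1573, Rational(1, 6958))), 2142)) = Add(-9, Add(Add(-14165, Rational(-1573, 6958)), 2142)) = Add(-9, Add(Rational(-98561643, 6958), 2142)) = Add(-9, Rational(-83657607, 6958)) = Rational(-83720229, 6958) ≈ -12032.)
Pow(Add(J, v), Rational(1, 2)) = Pow(Add(4010, Rational(-83720229, 6958)), Rational(1, 2)) = Pow(Rational(-55818649, 6958), Rational(1, 2)) = Mul(Rational(1, 994), I, Pow(7926248158, Rational(1, 2)))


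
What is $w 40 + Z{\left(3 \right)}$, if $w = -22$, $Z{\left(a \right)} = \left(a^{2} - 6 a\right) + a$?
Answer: $-886$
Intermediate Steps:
$Z{\left(a \right)} = a^{2} - 5 a$
$w 40 + Z{\left(3 \right)} = \left(-22\right) 40 + 3 \left(-5 + 3\right) = -880 + 3 \left(-2\right) = -880 - 6 = -886$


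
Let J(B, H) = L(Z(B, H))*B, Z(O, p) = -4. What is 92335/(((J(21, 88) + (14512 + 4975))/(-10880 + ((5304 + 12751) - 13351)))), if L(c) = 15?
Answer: -285130480/9901 ≈ -28798.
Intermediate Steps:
J(B, H) = 15*B
92335/(((J(21, 88) + (14512 + 4975))/(-10880 + ((5304 + 12751) - 13351)))) = 92335/(((15*21 + (14512 + 4975))/(-10880 + ((5304 + 12751) - 13351)))) = 92335/(((315 + 19487)/(-10880 + (18055 - 13351)))) = 92335/((19802/(-10880 + 4704))) = 92335/((19802/(-6176))) = 92335/((19802*(-1/6176))) = 92335/(-9901/3088) = 92335*(-3088/9901) = -285130480/9901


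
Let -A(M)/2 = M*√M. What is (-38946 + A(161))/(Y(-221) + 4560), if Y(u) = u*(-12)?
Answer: -6491/1202 - 161*√161/3606 ≈ -5.9667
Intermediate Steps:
A(M) = -2*M^(3/2) (A(M) = -2*M*√M = -2*M^(3/2))
Y(u) = -12*u
(-38946 + A(161))/(Y(-221) + 4560) = (-38946 - 322*√161)/(-12*(-221) + 4560) = (-38946 - 322*√161)/(2652 + 4560) = (-38946 - 322*√161)/7212 = (-38946 - 322*√161)*(1/7212) = -6491/1202 - 161*√161/3606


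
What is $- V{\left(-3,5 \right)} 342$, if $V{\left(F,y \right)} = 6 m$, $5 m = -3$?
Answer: $\frac{6156}{5} \approx 1231.2$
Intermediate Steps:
$m = - \frac{3}{5}$ ($m = \frac{1}{5} \left(-3\right) = - \frac{3}{5} \approx -0.6$)
$V{\left(F,y \right)} = - \frac{18}{5}$ ($V{\left(F,y \right)} = 6 \left(- \frac{3}{5}\right) = - \frac{18}{5}$)
$- V{\left(-3,5 \right)} 342 = - \frac{\left(-18\right) 342}{5} = \left(-1\right) \left(- \frac{6156}{5}\right) = \frac{6156}{5}$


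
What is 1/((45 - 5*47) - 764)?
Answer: -1/954 ≈ -0.0010482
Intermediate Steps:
1/((45 - 5*47) - 764) = 1/((45 - 235) - 764) = 1/(-190 - 764) = 1/(-954) = -1/954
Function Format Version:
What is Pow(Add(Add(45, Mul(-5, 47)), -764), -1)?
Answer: Rational(-1, 954) ≈ -0.0010482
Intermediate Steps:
Pow(Add(Add(45, Mul(-5, 47)), -764), -1) = Pow(Add(Add(45, -235), -764), -1) = Pow(Add(-190, -764), -1) = Pow(-954, -1) = Rational(-1, 954)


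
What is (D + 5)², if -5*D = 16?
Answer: 81/25 ≈ 3.2400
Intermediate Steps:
D = -16/5 (D = -⅕*16 = -16/5 ≈ -3.2000)
(D + 5)² = (-16/5 + 5)² = (9/5)² = 81/25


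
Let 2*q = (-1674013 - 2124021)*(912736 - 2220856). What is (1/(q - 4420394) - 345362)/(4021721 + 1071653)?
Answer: -857926763534417851/12652642361609997604 ≈ -0.067806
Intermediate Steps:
q = 2484142118040 (q = ((-1674013 - 2124021)*(912736 - 2220856))/2 = (-3798034*(-1308120))/2 = (½)*4968284236080 = 2484142118040)
(1/(q - 4420394) - 345362)/(4021721 + 1071653) = (1/(2484142118040 - 4420394) - 345362)/(4021721 + 1071653) = (1/2484137697646 - 345362)/5093374 = (1/2484137697646 - 345362)*(1/5093374) = -857926763534417851/2484137697646*1/5093374 = -857926763534417851/12652642361609997604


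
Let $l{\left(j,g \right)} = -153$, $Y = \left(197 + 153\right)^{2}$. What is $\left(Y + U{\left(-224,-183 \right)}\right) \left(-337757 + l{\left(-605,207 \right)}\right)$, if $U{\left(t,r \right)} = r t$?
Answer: $-55245581720$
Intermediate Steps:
$Y = 122500$ ($Y = 350^{2} = 122500$)
$\left(Y + U{\left(-224,-183 \right)}\right) \left(-337757 + l{\left(-605,207 \right)}\right) = \left(122500 - -40992\right) \left(-337757 - 153\right) = \left(122500 + 40992\right) \left(-337910\right) = 163492 \left(-337910\right) = -55245581720$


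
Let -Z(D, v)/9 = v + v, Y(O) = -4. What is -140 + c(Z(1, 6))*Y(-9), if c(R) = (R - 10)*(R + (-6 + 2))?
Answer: -53004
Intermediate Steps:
Z(D, v) = -18*v (Z(D, v) = -9*(v + v) = -18*v)
c(R) = (-10 + R)*(-4 + R) (c(R) = (-10 + R)*(R - 4) = (-10 + R)*(-4 + R))
-140 + c(Z(1, 6))*Y(-9) = -140 + (40 + (-18*6)² - (-252)*6)*(-4) = -140 + (40 + (-108)² - 14*(-108))*(-4) = -140 + (40 + 11664 + 1512)*(-4) = -140 + 13216*(-4) = -140 - 52864 = -53004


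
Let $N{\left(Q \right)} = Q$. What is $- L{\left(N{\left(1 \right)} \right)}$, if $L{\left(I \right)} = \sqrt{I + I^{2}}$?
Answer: $- \sqrt{2} \approx -1.4142$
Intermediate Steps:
$- L{\left(N{\left(1 \right)} \right)} = - \sqrt{1 \left(1 + 1\right)} = - \sqrt{1 \cdot 2} = - \sqrt{2}$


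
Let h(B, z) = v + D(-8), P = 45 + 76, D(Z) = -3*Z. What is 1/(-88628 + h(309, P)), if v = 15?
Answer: -1/88589 ≈ -1.1288e-5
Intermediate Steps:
P = 121
h(B, z) = 39 (h(B, z) = 15 - 3*(-8) = 15 + 24 = 39)
1/(-88628 + h(309, P)) = 1/(-88628 + 39) = 1/(-88589) = -1/88589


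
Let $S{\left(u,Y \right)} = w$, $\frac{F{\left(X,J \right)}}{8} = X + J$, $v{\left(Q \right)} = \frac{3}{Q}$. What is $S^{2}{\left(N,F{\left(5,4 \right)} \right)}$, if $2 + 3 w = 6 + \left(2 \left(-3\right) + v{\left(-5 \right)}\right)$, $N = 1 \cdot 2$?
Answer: $\frac{169}{225} \approx 0.75111$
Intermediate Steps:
$F{\left(X,J \right)} = 8 J + 8 X$ ($F{\left(X,J \right)} = 8 \left(X + J\right) = 8 \left(J + X\right) = 8 J + 8 X$)
$N = 2$
$w = - \frac{13}{15}$ ($w = - \frac{2}{3} + \frac{6 + \left(2 \left(-3\right) + \frac{3}{-5}\right)}{3} = - \frac{2}{3} + \frac{6 + \left(-6 + 3 \left(- \frac{1}{5}\right)\right)}{3} = - \frac{2}{3} + \frac{6 - \frac{33}{5}}{3} = - \frac{2}{3} + \frac{1}{3} \left(- \frac{3}{5}\right) = - \frac{2}{3} - \frac{1}{5} = - \frac{13}{15} \approx -0.86667$)
$S{\left(u,Y \right)} = - \frac{13}{15}$
$S^{2}{\left(N,F{\left(5,4 \right)} \right)} = \left(- \frac{13}{15}\right)^{2} = \frac{169}{225}$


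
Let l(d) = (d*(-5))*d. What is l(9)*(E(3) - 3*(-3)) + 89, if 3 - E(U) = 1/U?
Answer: -4636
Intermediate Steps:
E(U) = 3 - 1/U
l(d) = -5*d² (l(d) = (-5*d)*d = -5*d²)
l(9)*(E(3) - 3*(-3)) + 89 = (-5*9²)*((3 - 1/3) - 3*(-3)) + 89 = (-5*81)*((3 - 1*⅓) + 9) + 89 = -405*((3 - ⅓) + 9) + 89 = -405*(8/3 + 9) + 89 = -405*35/3 + 89 = -4725 + 89 = -4636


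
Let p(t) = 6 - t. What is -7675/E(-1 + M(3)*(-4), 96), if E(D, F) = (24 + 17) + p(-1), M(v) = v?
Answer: -7675/48 ≈ -159.90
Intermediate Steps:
E(D, F) = 48 (E(D, F) = (24 + 17) + (6 - 1*(-1)) = 41 + (6 + 1) = 41 + 7 = 48)
-7675/E(-1 + M(3)*(-4), 96) = -7675/48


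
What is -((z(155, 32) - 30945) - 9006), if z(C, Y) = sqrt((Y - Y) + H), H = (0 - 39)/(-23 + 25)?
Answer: 39951 - I*sqrt(78)/2 ≈ 39951.0 - 4.4159*I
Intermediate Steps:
H = -39/2 ≈ -19.500
z(C, Y) = I*sqrt(78)/2 (z(C, Y) = sqrt((Y - Y) - 39/2) = sqrt(0 - 39/2) = sqrt(-39/2) = I*sqrt(78)/2)
-((z(155, 32) - 30945) - 9006) = -((I*sqrt(78)/2 - 30945) - 9006) = -((-30945 + I*sqrt(78)/2) - 9006) = -(-39951 + I*sqrt(78)/2) = 39951 - I*sqrt(78)/2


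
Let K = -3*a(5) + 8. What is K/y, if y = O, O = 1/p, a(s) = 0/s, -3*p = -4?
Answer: 32/3 ≈ 10.667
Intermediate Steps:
p = 4/3 (p = -1/3*(-4) = 4/3 ≈ 1.3333)
a(s) = 0
O = 3/4 (O = 1/(4/3) = 3/4 ≈ 0.75000)
y = 3/4 ≈ 0.75000
K = 8 (K = -3*0 + 8 = 0 + 8 = 8)
K/y = 8/(3/4) = 8*(4/3) = 32/3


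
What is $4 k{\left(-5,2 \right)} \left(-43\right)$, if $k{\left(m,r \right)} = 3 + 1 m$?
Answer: $344$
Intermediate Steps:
$k{\left(m,r \right)} = 3 + m$
$4 k{\left(-5,2 \right)} \left(-43\right) = 4 \left(3 - 5\right) \left(-43\right) = 4 \left(-2\right) \left(-43\right) = \left(-8\right) \left(-43\right) = 344$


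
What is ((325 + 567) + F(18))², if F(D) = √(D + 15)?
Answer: (892 + √33)² ≈ 8.0595e+5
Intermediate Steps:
F(D) = √(15 + D)
((325 + 567) + F(18))² = ((325 + 567) + √(15 + 18))² = (892 + √33)²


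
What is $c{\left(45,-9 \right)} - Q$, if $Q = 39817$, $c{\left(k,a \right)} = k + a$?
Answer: $-39781$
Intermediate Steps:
$c{\left(k,a \right)} = a + k$
$c{\left(45,-9 \right)} - Q = \left(-9 + 45\right) - 39817 = 36 - 39817 = -39781$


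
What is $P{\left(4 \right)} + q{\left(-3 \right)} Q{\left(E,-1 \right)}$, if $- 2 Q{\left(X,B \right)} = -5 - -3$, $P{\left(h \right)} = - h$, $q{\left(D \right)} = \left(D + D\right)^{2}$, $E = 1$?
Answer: $32$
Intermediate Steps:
$q{\left(D \right)} = 4 D^{2}$ ($q{\left(D \right)} = \left(2 D\right)^{2} = 4 D^{2}$)
$Q{\left(X,B \right)} = 1$ ($Q{\left(X,B \right)} = - \frac{-5 - -3}{2} = - \frac{-5 + 3}{2} = \left(- \frac{1}{2}\right) \left(-2\right) = 1$)
$P{\left(4 \right)} + q{\left(-3 \right)} Q{\left(E,-1 \right)} = \left(-1\right) 4 + 4 \left(-3\right)^{2} \cdot 1 = -4 + 4 \cdot 9 \cdot 1 = -4 + 36 \cdot 1 = -4 + 36 = 32$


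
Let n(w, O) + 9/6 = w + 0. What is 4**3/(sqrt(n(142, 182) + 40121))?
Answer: 64*sqrt(17894)/26841 ≈ 0.31896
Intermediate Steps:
n(w, O) = -3/2 + w (n(w, O) = -3/2 + (w + 0) = -3/2 + w)
4**3/(sqrt(n(142, 182) + 40121)) = 4**3/(sqrt((-3/2 + 142) + 40121)) = 64/(sqrt(281/2 + 40121)) = 64/(sqrt(80523/2)) = 64/((3*sqrt(17894)/2)) = 64*(sqrt(17894)/26841) = 64*sqrt(17894)/26841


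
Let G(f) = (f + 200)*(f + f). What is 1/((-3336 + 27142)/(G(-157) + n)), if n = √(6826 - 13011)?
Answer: -6751/11903 + I*√6185/23806 ≈ -0.56717 + 0.0033036*I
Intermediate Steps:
n = I*√6185 (n = √(-6185) = I*√6185 ≈ 78.645*I)
G(f) = 2*f*(200 + f) (G(f) = (200 + f)*(2*f) = 2*f*(200 + f))
1/((-3336 + 27142)/(G(-157) + n)) = 1/((-3336 + 27142)/(2*(-157)*(200 - 157) + I*√6185)) = 1/(23806/(2*(-157)*43 + I*√6185)) = 1/(23806/(-13502 + I*√6185)) = -6751/11903 + I*√6185/23806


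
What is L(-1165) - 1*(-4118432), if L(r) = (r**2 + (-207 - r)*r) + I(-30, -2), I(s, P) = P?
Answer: 4359585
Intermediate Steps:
L(r) = -2 + r**2 + r*(-207 - r) (L(r) = (r**2 + (-207 - r)*r) - 2 = (r**2 + r*(-207 - r)) - 2 = -2 + r**2 + r*(-207 - r))
L(-1165) - 1*(-4118432) = (-2 - 207*(-1165)) - 1*(-4118432) = (-2 + 241155) + 4118432 = 241153 + 4118432 = 4359585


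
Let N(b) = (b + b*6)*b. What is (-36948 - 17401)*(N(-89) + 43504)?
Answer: -5377887899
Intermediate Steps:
N(b) = 7*b² (N(b) = (b + 6*b)*b = (7*b)*b = 7*b²)
(-36948 - 17401)*(N(-89) + 43504) = (-36948 - 17401)*(7*(-89)² + 43504) = -54349*(7*7921 + 43504) = -54349*(55447 + 43504) = -54349*98951 = -5377887899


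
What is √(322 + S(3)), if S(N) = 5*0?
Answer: √322 ≈ 17.944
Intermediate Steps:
S(N) = 0
√(322 + S(3)) = √(322 + 0) = √322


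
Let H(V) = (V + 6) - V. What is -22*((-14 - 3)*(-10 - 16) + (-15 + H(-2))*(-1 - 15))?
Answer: -12892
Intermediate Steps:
H(V) = 6 (H(V) = (6 + V) - V = 6)
-22*((-14 - 3)*(-10 - 16) + (-15 + H(-2))*(-1 - 15)) = -22*((-14 - 3)*(-10 - 16) + (-15 + 6)*(-1 - 15)) = -22*(-17*(-26) - 9*(-16)) = -22*(442 + 144) = -22*586 = -12892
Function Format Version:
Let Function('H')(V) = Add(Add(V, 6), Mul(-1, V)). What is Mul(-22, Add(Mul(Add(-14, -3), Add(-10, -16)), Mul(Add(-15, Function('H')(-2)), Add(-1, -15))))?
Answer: -12892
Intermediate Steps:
Function('H')(V) = 6 (Function('H')(V) = Add(Add(6, V), Mul(-1, V)) = 6)
Mul(-22, Add(Mul(Add(-14, -3), Add(-10, -16)), Mul(Add(-15, Function('H')(-2)), Add(-1, -15)))) = Mul(-22, Add(Mul(Add(-14, -3), Add(-10, -16)), Mul(Add(-15, 6), Add(-1, -15)))) = Mul(-22, Add(Mul(-17, -26), Mul(-9, -16))) = Mul(-22, Add(442, 144)) = Mul(-22, 586) = -12892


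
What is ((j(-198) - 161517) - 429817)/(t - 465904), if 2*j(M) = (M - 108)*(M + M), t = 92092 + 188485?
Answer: 530746/185327 ≈ 2.8638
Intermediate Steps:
t = 280577
j(M) = M*(-108 + M) (j(M) = ((M - 108)*(M + M))/2 = ((-108 + M)*(2*M))/2 = (2*M*(-108 + M))/2 = M*(-108 + M))
((j(-198) - 161517) - 429817)/(t - 465904) = ((-198*(-108 - 198) - 161517) - 429817)/(280577 - 465904) = ((-198*(-306) - 161517) - 429817)/(-185327) = ((60588 - 161517) - 429817)*(-1/185327) = (-100929 - 429817)*(-1/185327) = -530746*(-1/185327) = 530746/185327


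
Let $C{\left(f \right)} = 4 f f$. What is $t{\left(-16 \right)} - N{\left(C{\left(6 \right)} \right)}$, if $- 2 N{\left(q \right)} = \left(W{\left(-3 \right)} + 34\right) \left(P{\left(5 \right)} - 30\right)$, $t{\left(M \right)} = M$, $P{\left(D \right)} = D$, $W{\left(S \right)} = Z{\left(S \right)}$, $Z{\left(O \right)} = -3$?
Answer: $- \frac{807}{2} \approx -403.5$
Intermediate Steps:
$W{\left(S \right)} = -3$
$C{\left(f \right)} = 4 f^{2}$
$N{\left(q \right)} = \frac{775}{2}$ ($N{\left(q \right)} = - \frac{\left(-3 + 34\right) \left(5 - 30\right)}{2} = - \frac{31 \left(-25\right)}{2} = \left(- \frac{1}{2}\right) \left(-775\right) = \frac{775}{2}$)
$t{\left(-16 \right)} - N{\left(C{\left(6 \right)} \right)} = -16 - \frac{775}{2} = - \frac{807}{2}$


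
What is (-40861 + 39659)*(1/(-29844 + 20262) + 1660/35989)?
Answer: -9537948731/172423299 ≈ -55.317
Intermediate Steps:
(-40861 + 39659)*(1/(-29844 + 20262) + 1660/35989) = -1202*(1/(-9582) + 1660*(1/35989)) = -1202*(-1/9582 + 1660/35989) = -1202*15870131/344846598 = -9537948731/172423299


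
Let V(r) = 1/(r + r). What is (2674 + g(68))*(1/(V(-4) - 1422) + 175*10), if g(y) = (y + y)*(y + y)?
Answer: 421489238140/11377 ≈ 3.7047e+7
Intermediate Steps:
V(r) = 1/(2*r)
g(y) = 4*y**2 (g(y) = (2*y)*(2*y) = 4*y**2)
(2674 + g(68))*(1/(V(-4) - 1422) + 175*10) = (2674 + 4*68**2)*(1/((1/2)/(-4) - 1422) + 175*10) = (2674 + 4*4624)*(1/((1/2)*(-1/4) - 1422) + 1750) = (2674 + 18496)*(1/(-1/8 - 1422) + 1750) = 21170*(1/(-11377/8) + 1750) = 21170*(-8/11377 + 1750) = 21170*(19909742/11377) = 421489238140/11377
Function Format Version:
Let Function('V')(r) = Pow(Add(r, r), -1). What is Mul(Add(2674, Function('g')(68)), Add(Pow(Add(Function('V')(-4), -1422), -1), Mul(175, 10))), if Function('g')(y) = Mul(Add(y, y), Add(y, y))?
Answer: Rational(421489238140, 11377) ≈ 3.7047e+7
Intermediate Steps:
Function('V')(r) = Mul(Rational(1, 2), Pow(r, -1)) (Function('V')(r) = Pow(Mul(2, r), -1) = Mul(Rational(1, 2), Pow(r, -1)))
Function('g')(y) = Mul(4, Pow(y, 2)) (Function('g')(y) = Mul(Mul(2, y), Mul(2, y)) = Mul(4, Pow(y, 2)))
Mul(Add(2674, Function('g')(68)), Add(Pow(Add(Function('V')(-4), -1422), -1), Mul(175, 10))) = Mul(Add(2674, Mul(4, Pow(68, 2))), Add(Pow(Add(Mul(Rational(1, 2), Pow(-4, -1)), -1422), -1), Mul(175, 10))) = Mul(Add(2674, Mul(4, 4624)), Add(Pow(Add(Mul(Rational(1, 2), Rational(-1, 4)), -1422), -1), 1750)) = Mul(Add(2674, 18496), Add(Pow(Add(Rational(-1, 8), -1422), -1), 1750)) = Mul(21170, Add(Pow(Rational(-11377, 8), -1), 1750)) = Mul(21170, Add(Rational(-8, 11377), 1750)) = Mul(21170, Rational(19909742, 11377)) = Rational(421489238140, 11377)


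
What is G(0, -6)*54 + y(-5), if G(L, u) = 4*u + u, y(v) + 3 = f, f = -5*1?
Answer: -1628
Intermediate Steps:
f = -5
y(v) = -8 (y(v) = -3 - 5 = -8)
G(L, u) = 5*u
G(0, -6)*54 + y(-5) = (5*(-6))*54 - 8 = -30*54 - 8 = -1620 - 8 = -1628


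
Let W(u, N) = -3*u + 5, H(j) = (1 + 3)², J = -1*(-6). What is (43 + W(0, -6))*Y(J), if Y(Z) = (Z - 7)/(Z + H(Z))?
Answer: -24/11 ≈ -2.1818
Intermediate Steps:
J = 6
H(j) = 16 (H(j) = 4² = 16)
W(u, N) = 5 - 3*u
Y(Z) = (-7 + Z)/(16 + Z) (Y(Z) = (Z - 7)/(Z + 16) = (-7 + Z)/(16 + Z))
(43 + W(0, -6))*Y(J) = (43 + (5 - 3*0))*((-7 + 6)/(16 + 6)) = (43 + (5 + 0))*(-1/22) = (43 + 5)*((1/22)*(-1)) = 48*(-1/22) = -24/11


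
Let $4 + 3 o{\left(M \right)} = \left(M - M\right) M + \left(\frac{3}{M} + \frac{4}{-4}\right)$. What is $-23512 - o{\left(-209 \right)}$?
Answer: $- \frac{14740976}{627} \approx -23510.0$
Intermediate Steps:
$o{\left(M \right)} = - \frac{5}{3} + \frac{1}{M}$ ($o{\left(M \right)} = - \frac{4}{3} + \frac{\left(M - M\right) M + \left(\frac{3}{M} + \frac{4}{-4}\right)}{3} = - \frac{4}{3} + \frac{0 M + \left(\frac{3}{M} + 4 \left(- \frac{1}{4}\right)\right)}{3} = - \frac{4}{3} + \frac{0 - \left(1 - \frac{3}{M}\right)}{3} = - \frac{4}{3} + \frac{-1 + \frac{3}{M}}{3} = - \frac{4}{3} - \left(\frac{1}{3} - \frac{1}{M}\right) = - \frac{5}{3} + \frac{1}{M}$)
$-23512 - o{\left(-209 \right)} = -23512 - \left(- \frac{5}{3} + \frac{1}{-209}\right) = -23512 - \left(- \frac{5}{3} - \frac{1}{209}\right) = -23512 - - \frac{1048}{627} = -23512 + \frac{1048}{627} = - \frac{14740976}{627}$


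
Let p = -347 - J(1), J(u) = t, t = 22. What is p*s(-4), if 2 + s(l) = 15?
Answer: -4797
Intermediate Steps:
J(u) = 22
s(l) = 13 (s(l) = -2 + 15 = 13)
p = -369 (p = -347 - 1*22 = -347 - 22 = -369)
p*s(-4) = -369*13 = -4797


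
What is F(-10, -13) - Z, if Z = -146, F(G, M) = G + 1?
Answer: 137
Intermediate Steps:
F(G, M) = 1 + G
F(-10, -13) - Z = (1 - 10) - 1*(-146) = -9 + 146 = 137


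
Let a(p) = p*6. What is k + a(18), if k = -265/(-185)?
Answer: 4049/37 ≈ 109.43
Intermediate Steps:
k = 53/37 (k = -265*(-1/185) = 53/37 ≈ 1.4324)
a(p) = 6*p
k + a(18) = 53/37 + 6*18 = 53/37 + 108 = 4049/37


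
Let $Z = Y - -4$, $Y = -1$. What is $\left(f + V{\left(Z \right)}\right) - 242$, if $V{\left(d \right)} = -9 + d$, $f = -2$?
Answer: $-250$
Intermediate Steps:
$Z = 3$ ($Z = -1 - -4 = -1 + 4 = 3$)
$\left(f + V{\left(Z \right)}\right) - 242 = \left(-2 + \left(-9 + 3\right)\right) - 242 = \left(-2 - 6\right) - 242 = -8 - 242 = -250$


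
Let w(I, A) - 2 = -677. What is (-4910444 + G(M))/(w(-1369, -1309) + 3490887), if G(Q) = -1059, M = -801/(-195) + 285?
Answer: -4911503/3490212 ≈ -1.4072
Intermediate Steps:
w(I, A) = -675 (w(I, A) = 2 - 677 = -675)
M = 18792/65 (M = -801*(-1/195) + 285 = 267/65 + 285 = 18792/65 ≈ 289.11)
(-4910444 + G(M))/(w(-1369, -1309) + 3490887) = (-4910444 - 1059)/(-675 + 3490887) = -4911503/3490212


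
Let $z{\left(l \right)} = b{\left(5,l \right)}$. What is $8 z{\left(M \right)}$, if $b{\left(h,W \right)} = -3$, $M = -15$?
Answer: $-24$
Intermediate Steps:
$z{\left(l \right)} = -3$
$8 z{\left(M \right)} = 8 \left(-3\right) = -24$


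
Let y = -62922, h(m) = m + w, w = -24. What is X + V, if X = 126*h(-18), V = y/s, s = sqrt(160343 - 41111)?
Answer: -5292 - 10487*sqrt(23)/276 ≈ -5474.2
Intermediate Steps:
h(m) = -24 + m (h(m) = m - 24 = -24 + m)
s = 72*sqrt(23) (s = sqrt(119232) = 72*sqrt(23) ≈ 345.30)
V = -10487*sqrt(23)/276 (V = -62922*sqrt(23)/1656 = -10487*sqrt(23)/276 ≈ -182.22)
X = -5292 (X = 126*(-24 - 18) = 126*(-42) = -5292)
X + V = -5292 - 10487*sqrt(23)/276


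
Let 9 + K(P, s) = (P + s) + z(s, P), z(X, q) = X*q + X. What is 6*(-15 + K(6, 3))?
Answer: 36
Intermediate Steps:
z(X, q) = X + X*q
K(P, s) = -9 + P + s + s*(1 + P) (K(P, s) = -9 + ((P + s) + s*(1 + P)) = -9 + (P + s + s*(1 + P)) = -9 + P + s + s*(1 + P))
6*(-15 + K(6, 3)) = 6*(-15 + (-9 + 6 + 3 + 3*(1 + 6))) = 6*(-15 + (-9 + 6 + 3 + 3*7)) = 6*(-15 + (-9 + 6 + 3 + 21)) = 6*(-15 + 21) = 6*6 = 36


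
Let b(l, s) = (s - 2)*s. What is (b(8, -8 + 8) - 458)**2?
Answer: 209764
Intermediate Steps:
b(l, s) = s*(-2 + s) (b(l, s) = (-2 + s)*s = s*(-2 + s))
(b(8, -8 + 8) - 458)**2 = ((-8 + 8)*(-2 + (-8 + 8)) - 458)**2 = (0*(-2 + 0) - 458)**2 = (0*(-2) - 458)**2 = (0 - 458)**2 = (-458)**2 = 209764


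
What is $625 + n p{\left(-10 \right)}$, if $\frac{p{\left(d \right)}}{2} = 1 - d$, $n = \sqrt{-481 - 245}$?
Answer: $625 + 242 i \sqrt{6} \approx 625.0 + 592.78 i$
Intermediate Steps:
$n = 11 i \sqrt{6}$ ($n = \sqrt{-726} = 11 i \sqrt{6} \approx 26.944 i$)
$p{\left(d \right)} = 2 - 2 d$ ($p{\left(d \right)} = 2 \left(1 - d\right) = 2 - 2 d$)
$625 + n p{\left(-10 \right)} = 625 + 11 i \sqrt{6} \left(2 - -20\right) = 625 + 11 i \sqrt{6} \left(2 + 20\right) = 625 + 11 i \sqrt{6} \cdot 22 = 625 + 242 i \sqrt{6}$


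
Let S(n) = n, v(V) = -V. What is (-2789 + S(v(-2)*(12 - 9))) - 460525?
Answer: -463308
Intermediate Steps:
(-2789 + S(v(-2)*(12 - 9))) - 460525 = (-2789 + (-1*(-2))*(12 - 9)) - 460525 = (-2789 + 2*3) - 460525 = (-2789 + 6) - 460525 = -2783 - 460525 = -463308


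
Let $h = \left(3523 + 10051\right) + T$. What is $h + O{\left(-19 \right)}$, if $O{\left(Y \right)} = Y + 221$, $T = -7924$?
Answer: $5852$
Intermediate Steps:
$O{\left(Y \right)} = 221 + Y$
$h = 5650$ ($h = \left(3523 + 10051\right) - 7924 = 13574 - 7924 = 5650$)
$h + O{\left(-19 \right)} = 5650 + \left(221 - 19\right) = 5650 + 202 = 5852$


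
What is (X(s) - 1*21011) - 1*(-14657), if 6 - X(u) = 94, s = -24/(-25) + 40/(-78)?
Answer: -6442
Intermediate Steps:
s = 436/975 (s = -24*(-1/25) + 40*(-1/78) = 24/25 - 20/39 = 436/975 ≈ 0.44718)
X(u) = -88 (X(u) = 6 - 1*94 = 6 - 94 = -88)
(X(s) - 1*21011) - 1*(-14657) = (-88 - 1*21011) - 1*(-14657) = (-88 - 21011) + 14657 = -21099 + 14657 = -6442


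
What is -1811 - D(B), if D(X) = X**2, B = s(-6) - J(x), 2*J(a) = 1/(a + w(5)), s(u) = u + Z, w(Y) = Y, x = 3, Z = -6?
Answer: -500865/256 ≈ -1956.5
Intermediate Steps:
s(u) = -6 + u (s(u) = u - 6 = -6 + u)
J(a) = 1/(2*(5 + a)) (J(a) = 1/(2*(a + 5)) = 1/(2*(5 + a)))
B = -193/16 (B = (-6 - 6) - 1/(2*(5 + 3)) = -12 - 1/(2*8) = -12 - 1*1/16 = -12 - 1/16 = -193/16 ≈ -12.063)
-1811 - D(B) = -1811 - (-193/16)**2 = -1811 - 1*37249/256 = -1811 - 37249/256 = -500865/256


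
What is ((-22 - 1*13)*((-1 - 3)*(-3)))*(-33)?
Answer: 13860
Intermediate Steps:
((-22 - 1*13)*((-1 - 3)*(-3)))*(-33) = ((-22 - 13)*(-4*(-3)))*(-33) = -35*12*(-33) = -420*(-33) = 13860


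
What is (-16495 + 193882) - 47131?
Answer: 130256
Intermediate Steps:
(-16495 + 193882) - 47131 = 177387 - 47131 = 130256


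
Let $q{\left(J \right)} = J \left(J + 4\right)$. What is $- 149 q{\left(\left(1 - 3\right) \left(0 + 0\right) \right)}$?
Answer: $0$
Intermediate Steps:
$q{\left(J \right)} = J \left(4 + J\right)$
$- 149 q{\left(\left(1 - 3\right) \left(0 + 0\right) \right)} = - 149 \left(1 - 3\right) \left(0 + 0\right) \left(4 + \left(1 - 3\right) \left(0 + 0\right)\right) = - 149 \left(-2\right) 0 \left(4 - 0\right) = - 149 \cdot 0 \left(4 + 0\right) = - 149 \cdot 0 \cdot 4 = \left(-149\right) 0 = 0$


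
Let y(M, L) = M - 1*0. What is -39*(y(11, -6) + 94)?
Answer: -4095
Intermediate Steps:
y(M, L) = M (y(M, L) = M + 0 = M)
-39*(y(11, -6) + 94) = -39*(11 + 94) = -39*105 = -4095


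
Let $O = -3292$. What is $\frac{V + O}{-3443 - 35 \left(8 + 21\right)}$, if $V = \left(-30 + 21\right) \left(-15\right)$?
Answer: $\frac{3157}{4458} \approx 0.70817$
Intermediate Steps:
$V = 135$ ($V = \left(-9\right) \left(-15\right) = 135$)
$\frac{V + O}{-3443 - 35 \left(8 + 21\right)} = \frac{135 - 3292}{-3443 - 35 \left(8 + 21\right)} = - \frac{3157}{-3443 - 1015} = - \frac{3157}{-4458} = \left(-3157\right) \left(- \frac{1}{4458}\right) = \frac{3157}{4458}$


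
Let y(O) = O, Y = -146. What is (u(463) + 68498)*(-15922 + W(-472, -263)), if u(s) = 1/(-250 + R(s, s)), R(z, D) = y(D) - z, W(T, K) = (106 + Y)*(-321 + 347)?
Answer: -145232876019/125 ≈ -1.1619e+9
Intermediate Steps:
W(T, K) = -1040 (W(T, K) = (106 - 146)*(-321 + 347) = -40*26 = -1040)
R(z, D) = D - z
u(s) = -1/250 (u(s) = 1/(-250 + (s - s)) = 1/(-250 + 0) = 1/(-250) = -1/250)
(u(463) + 68498)*(-15922 + W(-472, -263)) = (-1/250 + 68498)*(-15922 - 1040) = (17124499/250)*(-16962) = -145232876019/125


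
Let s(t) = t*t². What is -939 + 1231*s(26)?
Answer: 21635117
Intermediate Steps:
s(t) = t³
-939 + 1231*s(26) = -939 + 1231*26³ = -939 + 1231*17576 = -939 + 21636056 = 21635117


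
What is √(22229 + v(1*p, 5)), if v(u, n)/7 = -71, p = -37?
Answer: 2*√5433 ≈ 147.42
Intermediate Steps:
v(u, n) = -497 (v(u, n) = 7*(-71) = -497)
√(22229 + v(1*p, 5)) = √(22229 - 497) = √21732 = 2*√5433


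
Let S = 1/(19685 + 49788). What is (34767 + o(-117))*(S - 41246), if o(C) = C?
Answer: -99288998320050/69473 ≈ -1.4292e+9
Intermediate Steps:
S = 1/69473 ≈ 1.4394e-5
(34767 + o(-117))*(S - 41246) = (34767 - 117)*(1/69473 - 41246) = 34650*(-2865483357/69473) = -99288998320050/69473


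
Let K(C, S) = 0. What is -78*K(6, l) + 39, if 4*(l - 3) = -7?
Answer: 39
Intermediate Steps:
l = 5/4 (l = 3 + (1/4)*(-7) = 3 - 7/4 = 5/4 ≈ 1.2500)
-78*K(6, l) + 39 = -78*0 + 39 = 0 + 39 = 39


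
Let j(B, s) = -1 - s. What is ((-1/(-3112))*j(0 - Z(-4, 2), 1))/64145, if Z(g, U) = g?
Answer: -1/99809620 ≈ -1.0019e-8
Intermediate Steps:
((-1/(-3112))*j(0 - Z(-4, 2), 1))/64145 = ((-1/(-3112))*(-1 - 1*1))/64145 = ((-1*(-1/3112))*(-1 - 1))*(1/64145) = ((1/3112)*(-2))*(1/64145) = -1/1556*1/64145 = -1/99809620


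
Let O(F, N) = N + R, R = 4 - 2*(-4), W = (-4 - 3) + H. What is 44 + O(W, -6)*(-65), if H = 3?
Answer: -346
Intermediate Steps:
W = -4 (W = (-4 - 3) + 3 = -7 + 3 = -4)
R = 12 (R = 4 + 8 = 12)
O(F, N) = 12 + N (O(F, N) = N + 12 = 12 + N)
44 + O(W, -6)*(-65) = 44 + (12 - 6)*(-65) = 44 + 6*(-65) = 44 - 390 = -346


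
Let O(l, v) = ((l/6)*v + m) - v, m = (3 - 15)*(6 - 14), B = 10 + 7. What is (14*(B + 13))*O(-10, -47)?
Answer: 92960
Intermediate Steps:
B = 17
m = 96 (m = -12*(-8) = 96)
O(l, v) = 96 - v + l*v/6 (O(l, v) = ((l/6)*v + 96) - v = (l*v/6 + 96) - v = (96 + l*v/6) - v = 96 - v + l*v/6)
(14*(B + 13))*O(-10, -47) = (14*(17 + 13))*(96 - 1*(-47) + (1/6)*(-10)*(-47)) = (14*30)*(96 + 47 + 235/3) = 420*(664/3) = 92960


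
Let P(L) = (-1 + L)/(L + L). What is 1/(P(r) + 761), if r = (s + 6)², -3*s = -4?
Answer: 968/737123 ≈ 0.0013132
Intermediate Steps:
s = 4/3 (s = -⅓*(-4) = 4/3 ≈ 1.3333)
r = 484/9 (r = (4/3 + 6)² = (22/3)² = 484/9 ≈ 53.778)
P(L) = (-1 + L)/(2*L) (P(L) = (-1 + L)/((2*L)) = (-1 + L)*(1/(2*L)) = (-1 + L)/(2*L))
1/(P(r) + 761) = 1/((-1 + 484/9)/(2*(484/9)) + 761) = 1/((½)*(9/484)*(475/9) + 761) = 1/(475/968 + 761) = 1/(737123/968) = 968/737123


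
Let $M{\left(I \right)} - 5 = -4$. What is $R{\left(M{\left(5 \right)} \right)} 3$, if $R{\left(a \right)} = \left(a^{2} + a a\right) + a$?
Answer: $9$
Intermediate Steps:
$M{\left(I \right)} = 1$ ($M{\left(I \right)} = 5 - 4 = 1$)
$R{\left(a \right)} = a + 2 a^{2}$ ($R{\left(a \right)} = \left(a^{2} + a^{2}\right) + a = 2 a^{2} + a = a + 2 a^{2}$)
$R{\left(M{\left(5 \right)} \right)} 3 = 1 \left(1 + 2 \cdot 1\right) 3 = 1 \left(1 + 2\right) 3 = 1 \cdot 3 \cdot 3 = 3 \cdot 3 = 9$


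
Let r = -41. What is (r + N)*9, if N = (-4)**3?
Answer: -945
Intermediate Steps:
N = -64
(r + N)*9 = (-41 - 64)*9 = -105*9 = -945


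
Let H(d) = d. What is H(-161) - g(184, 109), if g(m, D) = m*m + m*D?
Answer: -54073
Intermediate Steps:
g(m, D) = m² + D*m
H(-161) - g(184, 109) = -161 - 184*(109 + 184) = -161 - 184*293 = -161 - 1*53912 = -161 - 53912 = -54073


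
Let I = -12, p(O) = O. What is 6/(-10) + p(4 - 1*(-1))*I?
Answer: -303/5 ≈ -60.600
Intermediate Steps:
6/(-10) + p(4 - 1*(-1))*I = 6/(-10) + (4 - 1*(-1))*(-12) = 6*(-⅒) + (4 + 1)*(-12) = -⅗ + 5*(-12) = -⅗ - 60 = -303/5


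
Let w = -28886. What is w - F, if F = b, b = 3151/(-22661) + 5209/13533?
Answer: -8858582945984/306671313 ≈ -28886.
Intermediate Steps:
b = 75398666/306671313 (b = 3151*(-1/22661) + 5209*(1/13533) = -3151/22661 + 5209/13533 = 75398666/306671313 ≈ 0.24586)
F = 75398666/306671313 ≈ 0.24586
w - F = -28886 - 1*75398666/306671313 = -28886 - 75398666/306671313 = -8858582945984/306671313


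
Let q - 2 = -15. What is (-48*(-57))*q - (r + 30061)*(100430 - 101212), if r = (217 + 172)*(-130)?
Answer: -16073606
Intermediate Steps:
q = -13 (q = 2 - 15 = -13)
r = -50570 (r = 389*(-130) = -50570)
(-48*(-57))*q - (r + 30061)*(100430 - 101212) = -48*(-57)*(-13) - (-50570 + 30061)*(100430 - 101212) = 2736*(-13) - (-20509)*(-782) = -35568 - 1*16038038 = -35568 - 16038038 = -16073606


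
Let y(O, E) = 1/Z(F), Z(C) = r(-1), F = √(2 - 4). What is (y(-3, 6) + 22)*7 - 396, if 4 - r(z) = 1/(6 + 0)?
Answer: -5524/23 ≈ -240.17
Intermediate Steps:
F = I*√2 (F = √(-2) = I*√2 ≈ 1.4142*I)
r(z) = 23/6 (r(z) = 4 - 1/(6 + 0) = 4 - 1/6 = 4 - 1*⅙ = 4 - ⅙ = 23/6)
Z(C) = 23/6
y(O, E) = 6/23 (y(O, E) = 1/(23/6) = 6/23)
(y(-3, 6) + 22)*7 - 396 = (6/23 + 22)*7 - 396 = (512/23)*7 - 396 = 3584/23 - 396 = -5524/23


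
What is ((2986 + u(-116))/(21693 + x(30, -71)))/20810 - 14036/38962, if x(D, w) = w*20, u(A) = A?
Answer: -2446864347/6792286193 ≈ -0.36024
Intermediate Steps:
x(D, w) = 20*w
((2986 + u(-116))/(21693 + x(30, -71)))/20810 - 14036/38962 = ((2986 - 116)/(21693 + 20*(-71)))/20810 - 14036/38962 = (2870/(21693 - 1420))*(1/20810) - 14036*1/38962 = (2870/20273)*(1/20810) - 58/161 = 287/42188113 - 58/161 = -2446864347/6792286193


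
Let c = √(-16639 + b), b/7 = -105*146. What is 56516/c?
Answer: -56516*I*√123949/123949 ≈ -160.53*I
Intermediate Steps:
b = -107310 (b = 7*(-105*146) = 7*(-15330) = -107310)
c = I*√123949 (c = √(-16639 - 107310) = √(-123949) = I*√123949 ≈ 352.06*I)
56516/c = 56516/((I*√123949)) = 56516*(-I*√123949/123949) = -56516*I*√123949/123949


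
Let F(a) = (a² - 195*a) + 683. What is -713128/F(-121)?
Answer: -713128/38919 ≈ -18.323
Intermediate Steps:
F(a) = 683 + a² - 195*a
-713128/F(-121) = -713128/(683 + (-121)² - 195*(-121)) = -713128/(683 + 14641 + 23595) = -713128/38919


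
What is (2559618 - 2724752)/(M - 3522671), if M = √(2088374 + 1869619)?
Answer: 290856376457/6204603508124 + 247701*√439777/6204603508124 ≈ 0.046904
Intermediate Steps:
M = 3*√439777 (M = √3957993 = 3*√439777 ≈ 1989.5)
(2559618 - 2724752)/(M - 3522671) = (2559618 - 2724752)/(3*√439777 - 3522671) = -165134/(-3522671 + 3*√439777)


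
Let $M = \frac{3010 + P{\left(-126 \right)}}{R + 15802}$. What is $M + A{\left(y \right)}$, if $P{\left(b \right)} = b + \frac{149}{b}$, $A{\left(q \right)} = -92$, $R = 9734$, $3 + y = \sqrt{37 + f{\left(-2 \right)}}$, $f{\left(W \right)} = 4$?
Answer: $- \frac{295650077}{3217536} \approx -91.887$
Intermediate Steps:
$y = -3 + \sqrt{41}$ ($y = -3 + \sqrt{37 + 4} = -3 + \sqrt{41} \approx 3.4031$)
$M = \frac{363235}{3217536}$ ($M = \frac{3010 - \left(126 - \frac{149}{-126}\right)}{9734 + 15802} = \frac{3010 + \left(-126 + 149 \left(- \frac{1}{126}\right)\right)}{25536} = \left(3010 - \frac{16025}{126}\right) \frac{1}{25536} = \frac{363235}{126} \cdot \frac{1}{25536} = \frac{363235}{3217536} \approx 0.11289$)
$M + A{\left(y \right)} = \frac{363235}{3217536} - 92 = - \frac{295650077}{3217536}$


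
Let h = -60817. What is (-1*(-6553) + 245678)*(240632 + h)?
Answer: 45354917265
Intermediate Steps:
(-1*(-6553) + 245678)*(240632 + h) = (-1*(-6553) + 245678)*(240632 - 60817) = (6553 + 245678)*179815 = 252231*179815 = 45354917265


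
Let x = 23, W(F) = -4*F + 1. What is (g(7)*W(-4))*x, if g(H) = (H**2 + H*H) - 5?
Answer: 36363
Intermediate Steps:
W(F) = 1 - 4*F
g(H) = -5 + 2*H**2 (g(H) = (H**2 + H**2) - 5 = 2*H**2 - 5 = -5 + 2*H**2)
(g(7)*W(-4))*x = ((-5 + 2*7**2)*(1 - 4*(-4)))*23 = ((-5 + 2*49)*(1 + 16))*23 = ((-5 + 98)*17)*23 = (93*17)*23 = 1581*23 = 36363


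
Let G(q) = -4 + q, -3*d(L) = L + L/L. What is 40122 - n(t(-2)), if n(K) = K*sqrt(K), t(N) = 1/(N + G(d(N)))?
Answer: 40122 + 3*I*sqrt(51)/289 ≈ 40122.0 + 0.074132*I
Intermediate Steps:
d(L) = -1/3 - L/3 (d(L) = -(L + L/L)/3 = -(L + 1)/3 = -(1 + L)/3 = -1/3 - L/3)
t(N) = 1/(-13/3 + 2*N/3) (t(N) = 1/(N + (-4 + (-1/3 - N/3))) = 1/(N + (-13/3 - N/3)) = 1/(-13/3 + 2*N/3))
n(K) = K**(3/2)
40122 - n(t(-2)) = 40122 - (3/(-13 + 2*(-2)))**(3/2) = 40122 - (3/(-13 - 4))**(3/2) = 40122 - (3/(-17))**(3/2) = 40122 - (3*(-1/17))**(3/2) = 40122 - (-3/17)**(3/2) = 40122 - (-3)*I*sqrt(51)/289 = 40122 + 3*I*sqrt(51)/289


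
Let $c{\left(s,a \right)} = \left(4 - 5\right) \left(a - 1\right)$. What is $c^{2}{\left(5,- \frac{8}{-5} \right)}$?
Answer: $\frac{9}{25} \approx 0.36$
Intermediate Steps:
$c{\left(s,a \right)} = 1 - a$ ($c{\left(s,a \right)} = - (-1 + a) = 1 - a$)
$c^{2}{\left(5,- \frac{8}{-5} \right)} = \left(1 - - \frac{8}{-5}\right)^{2} = \left(1 - \left(-8\right) \left(- \frac{1}{5}\right)\right)^{2} = \left(1 - \frac{8}{5}\right)^{2} = \left(- \frac{3}{5}\right)^{2} = \frac{9}{25}$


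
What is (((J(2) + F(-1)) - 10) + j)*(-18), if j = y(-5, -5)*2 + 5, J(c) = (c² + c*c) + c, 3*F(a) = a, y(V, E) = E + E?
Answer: 276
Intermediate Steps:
y(V, E) = 2*E
F(a) = a/3
J(c) = c + 2*c² (J(c) = (c² + c²) + c = 2*c² + c = c + 2*c²)
j = -15 (j = (2*(-5))*2 + 5 = -10*2 + 5 = -20 + 5 = -15)
(((J(2) + F(-1)) - 10) + j)*(-18) = (((2*(1 + 2*2) + (⅓)*(-1)) - 10) - 15)*(-18) = (((2*(1 + 4) - ⅓) - 10) - 15)*(-18) = (((2*5 - ⅓) - 10) - 15)*(-18) = (((10 - ⅓) - 10) - 15)*(-18) = ((29/3 - 10) - 15)*(-18) = (-⅓ - 15)*(-18) = -46/3*(-18) = 276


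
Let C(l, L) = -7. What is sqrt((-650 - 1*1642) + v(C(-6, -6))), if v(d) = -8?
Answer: 10*I*sqrt(23) ≈ 47.958*I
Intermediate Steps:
sqrt((-650 - 1*1642) + v(C(-6, -6))) = sqrt((-650 - 1*1642) - 8) = sqrt((-650 - 1642) - 8) = sqrt(-2292 - 8) = sqrt(-2300) = 10*I*sqrt(23)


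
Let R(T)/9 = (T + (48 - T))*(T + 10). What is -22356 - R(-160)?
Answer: 42444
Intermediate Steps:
R(T) = 4320 + 432*T (R(T) = 9*((T + (48 - T))*(T + 10)) = 9*(48*(10 + T)) = 9*(480 + 48*T) = 4320 + 432*T)
-22356 - R(-160) = -22356 - (4320 + 432*(-160)) = -22356 - (4320 - 69120) = -22356 - 1*(-64800) = -22356 + 64800 = 42444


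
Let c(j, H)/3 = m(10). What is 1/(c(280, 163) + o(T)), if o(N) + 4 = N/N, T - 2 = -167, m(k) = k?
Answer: 1/27 ≈ 0.037037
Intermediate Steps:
c(j, H) = 30 (c(j, H) = 3*10 = 30)
T = -165 (T = 2 - 167 = -165)
o(N) = -3 (o(N) = -4 + N/N = -4 + 1 = -3)
1/(c(280, 163) + o(T)) = 1/(30 - 3) = 1/27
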